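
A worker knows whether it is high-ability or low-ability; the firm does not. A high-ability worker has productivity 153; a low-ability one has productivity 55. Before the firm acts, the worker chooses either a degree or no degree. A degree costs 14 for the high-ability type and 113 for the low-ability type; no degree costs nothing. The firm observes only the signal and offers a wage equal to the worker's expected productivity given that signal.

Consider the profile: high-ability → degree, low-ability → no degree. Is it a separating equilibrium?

Yes

Under separation the firm infers type exactly: degree → high-ability (pays 153), no degree → low-ability (pays 55).
High-ability: degree gives 153 − 14 = 139; no degree gives 55 − 0 = 55. No deviation. ✓
Low-ability: no degree gives 55 − 0 = 55; degree gives 153 − 113 = 40. No deviation. ✓
Neither type gains from mimicking the other.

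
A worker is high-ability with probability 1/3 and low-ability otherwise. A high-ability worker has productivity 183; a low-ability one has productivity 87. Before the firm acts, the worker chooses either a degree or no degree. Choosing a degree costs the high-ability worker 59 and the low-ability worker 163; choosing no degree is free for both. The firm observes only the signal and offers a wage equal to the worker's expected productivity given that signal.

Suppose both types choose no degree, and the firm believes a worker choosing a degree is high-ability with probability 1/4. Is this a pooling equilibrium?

At the pooled signal (no degree) the firm holds the prior 1/3 and pays 1/3·183 + 2/3·87 = 119. Off-path (degree) belief 1/4 gives 1/4·183 + 3/4·87 = 111.
High-ability: no degree gives 119 − 0 = 119; degree gives 111 − 59 = 52. Stays. ✓
Low-ability: no degree gives 119 − 0 = 119; degree gives 111 − 163 = -52. Stays. ✓

Yes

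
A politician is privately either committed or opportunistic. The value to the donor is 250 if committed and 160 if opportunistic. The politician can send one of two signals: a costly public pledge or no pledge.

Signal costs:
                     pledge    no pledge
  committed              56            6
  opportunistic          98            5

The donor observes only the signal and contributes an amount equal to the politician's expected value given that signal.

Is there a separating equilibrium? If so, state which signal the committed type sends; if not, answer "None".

Try committed → pledge, opportunistic → no pledge:
  If types separate, pledge earns payment 250 and no pledge earns 160.
  Committed: pledge gives 250 − 56 = 194; no pledge gives 160 − 6 = 154. No deviation. ✓
  Opportunistic: no pledge gives 160 − 5 = 155; pledge gives 250 − 98 = 152. No deviation. ✓
Both hold — the committed type sends pledge.

pledge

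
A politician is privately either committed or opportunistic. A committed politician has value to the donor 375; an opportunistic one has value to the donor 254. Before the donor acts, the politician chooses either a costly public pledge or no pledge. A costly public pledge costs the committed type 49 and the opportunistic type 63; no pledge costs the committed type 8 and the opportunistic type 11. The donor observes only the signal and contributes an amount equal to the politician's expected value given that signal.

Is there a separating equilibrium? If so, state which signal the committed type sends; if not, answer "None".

None

Try committed → pledge, opportunistic → no pledge:
  Under separation the donor infers type exactly: pledge → committed (pays 375), no pledge → opportunistic (pays 254).
  Committed: pledge gives 375 − 49 = 326; no pledge gives 254 − 8 = 246. No deviation. ✓
  Opportunistic: no pledge gives 254 − 11 = 243; pledge gives 375 − 63 = 312. Would deviate. ✗
Try committed → no pledge, opportunistic → pledge:
  Under separation the donor infers type exactly: no pledge → committed (pays 375), pledge → opportunistic (pays 254).
  Committed: no pledge gives 375 − 8 = 367; pledge gives 254 − 49 = 205. No deviation. ✓
  Opportunistic: pledge gives 254 − 63 = 191; no pledge gives 375 − 11 = 364. Would deviate. ✗
Neither assignment is incentive-compatible.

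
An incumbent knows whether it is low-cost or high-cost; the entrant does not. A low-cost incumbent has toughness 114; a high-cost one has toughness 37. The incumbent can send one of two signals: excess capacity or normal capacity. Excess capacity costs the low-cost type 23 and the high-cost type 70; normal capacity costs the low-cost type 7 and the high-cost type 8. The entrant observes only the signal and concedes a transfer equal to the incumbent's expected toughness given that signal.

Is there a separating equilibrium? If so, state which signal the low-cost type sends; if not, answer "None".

None

Try low-cost → excess capacity, high-cost → normal capacity:
  If types separate, excess capacity earns payment 114 and normal capacity earns 37.
  Low-cost: excess capacity gives 114 − 23 = 91; normal capacity gives 37 − 7 = 30. No deviation. ✓
  High-cost: normal capacity gives 37 − 8 = 29; excess capacity gives 114 − 70 = 44. Would deviate. ✗
Try low-cost → normal capacity, high-cost → excess capacity:
  If types separate, normal capacity earns payment 114 and excess capacity earns 37.
  Low-cost: normal capacity gives 114 − 7 = 107; excess capacity gives 37 − 23 = 14. No deviation. ✓
  High-cost: excess capacity gives 37 − 70 = -33; normal capacity gives 114 − 8 = 106. Would deviate. ✗
Neither assignment is incentive-compatible.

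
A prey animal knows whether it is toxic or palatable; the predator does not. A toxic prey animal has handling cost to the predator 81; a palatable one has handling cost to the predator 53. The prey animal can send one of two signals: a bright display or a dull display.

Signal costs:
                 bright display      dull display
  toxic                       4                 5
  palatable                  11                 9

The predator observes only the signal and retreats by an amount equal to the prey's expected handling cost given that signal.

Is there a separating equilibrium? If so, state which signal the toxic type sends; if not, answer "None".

Try toxic → bright display, palatable → dull display:
  If types separate, bright display earns payment 81 and dull display earns 53.
  Toxic: bright display gives 81 − 4 = 77; dull display gives 53 − 5 = 48. No deviation. ✓
  Palatable: dull display gives 53 − 9 = 44; bright display gives 81 − 11 = 70. Would deviate. ✗
Try toxic → dull display, palatable → bright display:
  If types separate, dull display earns payment 81 and bright display earns 53.
  Toxic: dull display gives 81 − 5 = 76; bright display gives 53 − 4 = 49. No deviation. ✓
  Palatable: bright display gives 53 − 11 = 42; dull display gives 81 − 9 = 72. Would deviate. ✗
Neither assignment is incentive-compatible.

None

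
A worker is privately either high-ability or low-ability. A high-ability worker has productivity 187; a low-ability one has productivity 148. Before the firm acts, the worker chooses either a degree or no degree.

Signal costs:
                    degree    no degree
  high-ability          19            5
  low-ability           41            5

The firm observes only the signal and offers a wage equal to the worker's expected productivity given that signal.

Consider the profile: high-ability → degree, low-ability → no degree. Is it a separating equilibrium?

No

If types separate, degree earns payment 187 and no degree earns 148.
High-ability: degree gives 187 − 19 = 168; no degree gives 148 − 5 = 143. No deviation. ✓
Low-ability: no degree gives 148 − 5 = 143; degree gives 187 − 41 = 146. Would deviate. ✗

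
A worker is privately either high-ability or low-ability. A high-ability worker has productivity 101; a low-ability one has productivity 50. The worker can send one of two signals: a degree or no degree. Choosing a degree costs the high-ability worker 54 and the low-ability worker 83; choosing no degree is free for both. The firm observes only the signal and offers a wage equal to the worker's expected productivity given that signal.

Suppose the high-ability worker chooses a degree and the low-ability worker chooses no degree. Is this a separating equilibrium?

Under separation the firm infers type exactly: degree → high-ability (pays 101), no degree → low-ability (pays 50).
High-ability: degree gives 101 − 54 = 47; no degree gives 50 − 0 = 50. Would deviate. ✗
Low-ability: no degree gives 50 − 0 = 50; degree gives 101 − 83 = 18. No deviation. ✓

No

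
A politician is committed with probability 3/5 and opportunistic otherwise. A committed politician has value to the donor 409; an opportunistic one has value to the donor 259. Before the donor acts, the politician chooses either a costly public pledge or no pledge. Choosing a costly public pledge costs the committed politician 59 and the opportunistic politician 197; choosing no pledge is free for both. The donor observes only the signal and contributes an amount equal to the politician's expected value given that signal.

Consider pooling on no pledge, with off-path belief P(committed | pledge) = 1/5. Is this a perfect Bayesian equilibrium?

Yes

At the pooled signal (no pledge) the donor holds the prior 3/5 and pays 3/5·409 + 2/5·259 = 349. Off-path (pledge) belief 1/5 gives 1/5·409 + 4/5·259 = 289.
Committed: no pledge gives 349 − 0 = 349; pledge gives 289 − 59 = 230. Stays. ✓
Opportunistic: no pledge gives 349 − 0 = 349; pledge gives 289 − 197 = 92. Stays. ✓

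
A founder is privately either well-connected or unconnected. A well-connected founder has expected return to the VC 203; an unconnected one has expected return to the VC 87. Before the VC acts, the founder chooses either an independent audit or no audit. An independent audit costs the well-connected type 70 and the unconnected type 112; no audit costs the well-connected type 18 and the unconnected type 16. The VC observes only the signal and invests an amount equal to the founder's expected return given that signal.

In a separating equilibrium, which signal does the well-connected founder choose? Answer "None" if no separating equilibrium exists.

None

Try well-connected → audit, unconnected → no audit:
  If types separate, audit earns payment 203 and no audit earns 87.
  Well-connected: audit gives 203 − 70 = 133; no audit gives 87 − 18 = 69. No deviation. ✓
  Unconnected: no audit gives 87 − 16 = 71; audit gives 203 − 112 = 91. Would deviate. ✗
Try well-connected → no audit, unconnected → audit:
  If types separate, no audit earns payment 203 and audit earns 87.
  Well-connected: no audit gives 203 − 18 = 185; audit gives 87 − 70 = 17. No deviation. ✓
  Unconnected: audit gives 87 − 112 = -25; no audit gives 203 − 16 = 187. Would deviate. ✗
Neither assignment is incentive-compatible.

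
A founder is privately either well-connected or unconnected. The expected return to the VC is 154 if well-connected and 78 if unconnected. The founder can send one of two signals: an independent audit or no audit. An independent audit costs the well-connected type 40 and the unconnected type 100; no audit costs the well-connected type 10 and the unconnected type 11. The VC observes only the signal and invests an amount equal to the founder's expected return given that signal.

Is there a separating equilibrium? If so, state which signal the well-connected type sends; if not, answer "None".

audit

Try well-connected → audit, unconnected → no audit:
  If types separate, audit earns payment 154 and no audit earns 78.
  Well-connected: audit gives 154 − 40 = 114; no audit gives 78 − 10 = 68. No deviation. ✓
  Unconnected: no audit gives 78 − 11 = 67; audit gives 154 − 100 = 54. No deviation. ✓
Both hold — the well-connected type sends audit.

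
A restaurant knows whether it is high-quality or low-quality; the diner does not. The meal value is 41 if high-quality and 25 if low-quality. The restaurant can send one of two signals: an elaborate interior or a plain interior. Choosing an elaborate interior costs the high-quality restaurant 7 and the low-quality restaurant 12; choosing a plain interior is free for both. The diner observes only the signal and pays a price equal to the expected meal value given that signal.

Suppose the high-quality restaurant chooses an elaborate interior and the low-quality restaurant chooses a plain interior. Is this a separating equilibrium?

No

Under separation the diner infers type exactly: elaborate interior → high-quality (pays 41), plain interior → low-quality (pays 25).
High-quality: elaborate interior gives 41 − 7 = 34; plain interior gives 25 − 0 = 25. No deviation. ✓
Low-quality: plain interior gives 25 − 0 = 25; elaborate interior gives 41 − 12 = 29. Would deviate. ✗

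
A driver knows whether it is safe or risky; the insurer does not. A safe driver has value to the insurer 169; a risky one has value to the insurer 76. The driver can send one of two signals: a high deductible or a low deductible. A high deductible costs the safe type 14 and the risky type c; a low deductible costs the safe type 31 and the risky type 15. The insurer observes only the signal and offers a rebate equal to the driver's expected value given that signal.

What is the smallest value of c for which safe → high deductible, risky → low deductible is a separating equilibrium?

108

Under separation: high deductible → safe (pays 169); low deductible → risky (pays 76).
Safe: 169 − 14 = 155 ≥ 76 − 31 = 45. Holds regardless of c. ✓
Risky: 76 − 15 ≥ 169 − c, so c ≥ 169 − 61 = 108.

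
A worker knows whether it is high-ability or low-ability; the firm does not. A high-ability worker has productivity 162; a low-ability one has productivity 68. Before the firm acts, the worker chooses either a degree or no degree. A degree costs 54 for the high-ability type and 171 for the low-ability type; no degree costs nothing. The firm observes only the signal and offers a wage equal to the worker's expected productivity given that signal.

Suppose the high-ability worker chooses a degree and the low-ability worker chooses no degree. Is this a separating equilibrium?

Yes

If types separate, degree earns payment 162 and no degree earns 68.
High-ability: degree gives 162 − 54 = 108; no degree gives 68 − 0 = 68. No deviation. ✓
Low-ability: no degree gives 68 − 0 = 68; degree gives 162 − 171 = -9. No deviation. ✓
Both incentive constraints hold.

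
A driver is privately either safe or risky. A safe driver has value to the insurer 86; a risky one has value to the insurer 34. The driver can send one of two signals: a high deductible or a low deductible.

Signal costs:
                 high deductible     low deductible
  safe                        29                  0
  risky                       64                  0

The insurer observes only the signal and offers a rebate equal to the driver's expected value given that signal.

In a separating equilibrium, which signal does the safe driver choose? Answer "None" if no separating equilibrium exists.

Try safe → high deductible, risky → low deductible:
  If types separate, high deductible earns payment 86 and low deductible earns 34.
  Safe: high deductible gives 86 − 29 = 57; low deductible gives 34 − 0 = 34. No deviation. ✓
  Risky: low deductible gives 34 − 0 = 34; high deductible gives 86 − 64 = 22. No deviation. ✓
Both hold — the safe type sends high deductible.

high deductible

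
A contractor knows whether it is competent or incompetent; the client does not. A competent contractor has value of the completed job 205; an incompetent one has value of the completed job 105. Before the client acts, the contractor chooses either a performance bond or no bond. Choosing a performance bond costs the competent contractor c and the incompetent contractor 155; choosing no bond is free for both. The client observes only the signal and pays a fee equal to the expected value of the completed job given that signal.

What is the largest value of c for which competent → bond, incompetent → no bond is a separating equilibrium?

100

Under separation: bond → competent (pays 205); no bond → incompetent (pays 105).
Incompetent: 105 − 0 = 105 ≥ 205 − 155 = 50. Holds regardless of c. ✓
Competent: 205 − c ≥ 105 − 0, so c ≤ 205 − 105 = 100.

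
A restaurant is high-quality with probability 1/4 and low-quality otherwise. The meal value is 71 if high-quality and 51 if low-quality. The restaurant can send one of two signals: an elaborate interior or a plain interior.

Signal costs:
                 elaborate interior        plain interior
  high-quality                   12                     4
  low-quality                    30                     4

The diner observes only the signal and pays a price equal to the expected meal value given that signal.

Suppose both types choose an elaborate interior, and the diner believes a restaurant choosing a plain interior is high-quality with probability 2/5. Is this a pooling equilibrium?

No

On the equilibrium path (elaborate interior) the diner holds the prior 1/4 and pays 1/4·71 + 3/4·51 = 56. Off-path (plain interior) belief 2/5 gives 2/5·71 + 3/5·51 = 59.
High-quality: elaborate interior gives 56 − 12 = 44; plain interior gives 59 − 4 = 55. Deviates. ✗
Low-quality: elaborate interior gives 56 − 30 = 26; plain interior gives 59 − 4 = 55. Deviates. ✗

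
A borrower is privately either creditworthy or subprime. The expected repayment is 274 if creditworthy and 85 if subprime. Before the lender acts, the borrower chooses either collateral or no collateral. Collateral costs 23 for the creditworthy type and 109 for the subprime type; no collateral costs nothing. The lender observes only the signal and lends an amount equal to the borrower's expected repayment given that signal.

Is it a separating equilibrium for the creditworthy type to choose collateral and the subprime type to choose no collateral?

No

If types separate, collateral earns payment 274 and no collateral earns 85.
Creditworthy: collateral gives 274 − 23 = 251; no collateral gives 85 − 0 = 85. No deviation. ✓
Subprime: no collateral gives 85 − 0 = 85; collateral gives 274 − 109 = 165. Would deviate. ✗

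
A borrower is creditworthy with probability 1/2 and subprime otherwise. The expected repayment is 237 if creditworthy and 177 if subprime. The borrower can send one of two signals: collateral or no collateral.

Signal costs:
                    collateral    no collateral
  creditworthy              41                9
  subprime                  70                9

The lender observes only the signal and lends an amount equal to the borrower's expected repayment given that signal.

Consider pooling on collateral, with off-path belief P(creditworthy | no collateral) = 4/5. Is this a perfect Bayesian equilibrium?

No

At the pooled signal (collateral) the lender holds the prior 1/2 and pays 1/2·237 + 1/2·177 = 207. Off-path (no collateral) belief 4/5 gives 4/5·237 + 1/5·177 = 225.
Creditworthy: collateral gives 207 − 41 = 166; no collateral gives 225 − 9 = 216. Deviates. ✗
Subprime: collateral gives 207 − 70 = 137; no collateral gives 225 − 9 = 216. Deviates. ✗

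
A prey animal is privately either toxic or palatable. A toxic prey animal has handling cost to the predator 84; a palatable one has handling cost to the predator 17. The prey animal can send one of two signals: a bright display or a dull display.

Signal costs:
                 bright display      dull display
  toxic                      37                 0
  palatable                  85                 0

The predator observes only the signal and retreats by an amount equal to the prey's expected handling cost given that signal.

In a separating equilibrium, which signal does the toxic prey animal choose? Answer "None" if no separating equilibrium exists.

Try toxic → bright display, palatable → dull display:
  Under separation the predator infers type exactly: bright display → toxic (pays 84), dull display → palatable (pays 17).
  Toxic: bright display gives 84 − 37 = 47; dull display gives 17 − 0 = 17. No deviation. ✓
  Palatable: dull display gives 17 − 0 = 17; bright display gives 84 − 85 = -1. No deviation. ✓
Both hold — the toxic type sends bright display.

bright display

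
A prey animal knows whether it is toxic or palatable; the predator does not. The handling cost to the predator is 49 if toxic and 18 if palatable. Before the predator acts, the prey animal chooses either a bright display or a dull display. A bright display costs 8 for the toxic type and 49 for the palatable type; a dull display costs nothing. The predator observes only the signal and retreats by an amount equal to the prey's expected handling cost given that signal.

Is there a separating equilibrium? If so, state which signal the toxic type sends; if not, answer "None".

bright display

Try toxic → bright display, palatable → dull display:
  If types separate, bright display earns payment 49 and dull display earns 18.
  Toxic: bright display gives 49 − 8 = 41; dull display gives 18 − 0 = 18. No deviation. ✓
  Palatable: dull display gives 18 − 0 = 18; bright display gives 49 − 49 = 0. No deviation. ✓
Both hold — the toxic type sends bright display.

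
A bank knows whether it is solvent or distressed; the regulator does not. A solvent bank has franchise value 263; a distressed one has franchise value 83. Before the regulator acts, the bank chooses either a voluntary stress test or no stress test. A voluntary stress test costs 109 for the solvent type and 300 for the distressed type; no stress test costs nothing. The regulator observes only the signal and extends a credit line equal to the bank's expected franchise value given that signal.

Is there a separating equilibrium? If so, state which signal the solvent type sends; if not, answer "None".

Try solvent → stress test, distressed → no stress test:
  Under separation the regulator infers type exactly: stress test → solvent (pays 263), no stress test → distressed (pays 83).
  Solvent: stress test gives 263 − 109 = 154; no stress test gives 83 − 0 = 83. No deviation. ✓
  Distressed: no stress test gives 83 − 0 = 83; stress test gives 263 − 300 = -37. No deviation. ✓
Both hold — the solvent type sends stress test.

stress test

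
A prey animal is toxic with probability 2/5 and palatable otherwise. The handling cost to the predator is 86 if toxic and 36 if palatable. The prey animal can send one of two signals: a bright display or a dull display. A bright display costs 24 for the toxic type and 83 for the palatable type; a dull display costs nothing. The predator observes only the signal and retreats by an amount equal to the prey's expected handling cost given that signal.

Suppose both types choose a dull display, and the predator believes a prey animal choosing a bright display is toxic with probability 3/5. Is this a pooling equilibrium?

Yes

At the pooled signal (dull display) the predator holds the prior 2/5 and pays 2/5·86 + 3/5·36 = 56. Off-path (bright display) belief 3/5 gives 3/5·86 + 2/5·36 = 66.
Toxic: dull display gives 56 − 0 = 56; bright display gives 66 − 24 = 42. Stays. ✓
Palatable: dull display gives 56 − 0 = 56; bright display gives 66 − 83 = -17. Stays. ✓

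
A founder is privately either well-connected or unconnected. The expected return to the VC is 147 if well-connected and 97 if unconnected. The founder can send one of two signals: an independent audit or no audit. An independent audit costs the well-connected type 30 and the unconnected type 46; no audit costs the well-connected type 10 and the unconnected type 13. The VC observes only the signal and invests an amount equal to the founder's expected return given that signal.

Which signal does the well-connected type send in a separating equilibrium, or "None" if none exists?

Try well-connected → audit, unconnected → no audit:
  Under separation the VC infers type exactly: audit → well-connected (pays 147), no audit → unconnected (pays 97).
  Well-connected: audit gives 147 − 30 = 117; no audit gives 97 − 10 = 87. No deviation. ✓
  Unconnected: no audit gives 97 − 13 = 84; audit gives 147 − 46 = 101. Would deviate. ✗
Try well-connected → no audit, unconnected → audit:
  Under separation the VC infers type exactly: no audit → well-connected (pays 147), audit → unconnected (pays 97).
  Well-connected: no audit gives 147 − 10 = 137; audit gives 97 − 30 = 67. No deviation. ✓
  Unconnected: audit gives 97 − 46 = 51; no audit gives 147 − 13 = 134. Would deviate. ✗
Neither assignment is incentive-compatible.

None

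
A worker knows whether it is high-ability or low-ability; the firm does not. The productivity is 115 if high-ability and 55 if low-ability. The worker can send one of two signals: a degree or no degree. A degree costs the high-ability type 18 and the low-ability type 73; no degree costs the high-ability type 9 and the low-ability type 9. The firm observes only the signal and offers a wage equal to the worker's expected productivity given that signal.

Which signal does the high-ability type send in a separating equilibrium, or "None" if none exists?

Try high-ability → degree, low-ability → no degree:
  If types separate, degree earns payment 115 and no degree earns 55.
  High-ability: degree gives 115 − 18 = 97; no degree gives 55 − 9 = 46. No deviation. ✓
  Low-ability: no degree gives 55 − 9 = 46; degree gives 115 − 73 = 42. No deviation. ✓
Both hold — the high-ability type sends degree.

degree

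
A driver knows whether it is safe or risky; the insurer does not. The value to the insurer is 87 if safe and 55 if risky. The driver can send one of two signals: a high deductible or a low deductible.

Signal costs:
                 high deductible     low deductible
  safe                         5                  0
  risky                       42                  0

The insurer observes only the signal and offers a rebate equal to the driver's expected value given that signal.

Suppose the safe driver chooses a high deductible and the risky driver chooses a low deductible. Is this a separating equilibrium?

If types separate, high deductible earns payment 87 and low deductible earns 55.
Safe: high deductible gives 87 − 5 = 82; low deductible gives 55 − 0 = 55. No deviation. ✓
Risky: low deductible gives 55 − 0 = 55; high deductible gives 87 − 42 = 45. No deviation. ✓
Both incentive constraints hold.

Yes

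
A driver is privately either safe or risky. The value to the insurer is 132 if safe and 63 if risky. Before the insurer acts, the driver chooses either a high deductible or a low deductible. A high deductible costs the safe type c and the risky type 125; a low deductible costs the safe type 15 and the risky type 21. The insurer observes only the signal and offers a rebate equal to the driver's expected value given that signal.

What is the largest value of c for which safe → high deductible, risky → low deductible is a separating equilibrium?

84

Under separation: high deductible → safe (pays 132); low deductible → risky (pays 63).
Risky: 63 − 21 = 42 ≥ 132 − 125 = 7. Holds regardless of c. ✓
Safe: 132 − c ≥ 63 − 15, so c ≤ 132 − 48 = 84.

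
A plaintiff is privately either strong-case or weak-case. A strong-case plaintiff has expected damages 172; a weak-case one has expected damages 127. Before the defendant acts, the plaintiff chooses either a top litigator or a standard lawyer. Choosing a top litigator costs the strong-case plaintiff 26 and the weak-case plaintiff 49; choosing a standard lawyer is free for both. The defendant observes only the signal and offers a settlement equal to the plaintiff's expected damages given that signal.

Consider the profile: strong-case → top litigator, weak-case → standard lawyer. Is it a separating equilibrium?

Yes

If types separate, top litigator earns payment 172 and standard lawyer earns 127.
Strong-case: top litigator gives 172 − 26 = 146; standard lawyer gives 127 − 0 = 127. No deviation. ✓
Weak-case: standard lawyer gives 127 − 0 = 127; top litigator gives 172 − 49 = 123. No deviation. ✓
Both incentive constraints hold.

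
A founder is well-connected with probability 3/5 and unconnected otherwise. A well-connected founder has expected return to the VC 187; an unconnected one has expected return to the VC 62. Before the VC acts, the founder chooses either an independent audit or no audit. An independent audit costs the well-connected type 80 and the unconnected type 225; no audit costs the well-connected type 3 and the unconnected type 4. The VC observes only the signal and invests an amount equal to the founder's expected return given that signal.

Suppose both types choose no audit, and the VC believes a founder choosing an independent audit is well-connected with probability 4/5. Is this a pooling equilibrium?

At the pooled signal (no audit) the VC holds the prior 3/5 and pays 3/5·187 + 2/5·62 = 137. Off-path (audit) belief 4/5 gives 4/5·187 + 1/5·62 = 162.
Well-connected: no audit gives 137 − 3 = 134; audit gives 162 − 80 = 82. Stays. ✓
Unconnected: no audit gives 137 − 4 = 133; audit gives 162 − 225 = -63. Stays. ✓

Yes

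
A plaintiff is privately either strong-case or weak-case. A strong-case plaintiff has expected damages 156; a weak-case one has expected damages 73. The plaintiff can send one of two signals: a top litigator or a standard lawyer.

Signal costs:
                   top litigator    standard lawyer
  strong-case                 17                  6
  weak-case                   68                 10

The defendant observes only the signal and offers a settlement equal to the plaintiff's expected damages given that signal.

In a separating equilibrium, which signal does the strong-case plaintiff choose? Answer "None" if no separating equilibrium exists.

None

Try strong-case → top litigator, weak-case → standard lawyer:
  If types separate, top litigator earns payment 156 and standard lawyer earns 73.
  Strong-case: top litigator gives 156 − 17 = 139; standard lawyer gives 73 − 6 = 67. No deviation. ✓
  Weak-case: standard lawyer gives 73 − 10 = 63; top litigator gives 156 − 68 = 88. Would deviate. ✗
Try strong-case → standard lawyer, weak-case → top litigator:
  If types separate, standard lawyer earns payment 156 and top litigator earns 73.
  Strong-case: standard lawyer gives 156 − 6 = 150; top litigator gives 73 − 17 = 56. No deviation. ✓
  Weak-case: top litigator gives 73 − 68 = 5; standard lawyer gives 156 − 10 = 146. Would deviate. ✗
Neither assignment is incentive-compatible.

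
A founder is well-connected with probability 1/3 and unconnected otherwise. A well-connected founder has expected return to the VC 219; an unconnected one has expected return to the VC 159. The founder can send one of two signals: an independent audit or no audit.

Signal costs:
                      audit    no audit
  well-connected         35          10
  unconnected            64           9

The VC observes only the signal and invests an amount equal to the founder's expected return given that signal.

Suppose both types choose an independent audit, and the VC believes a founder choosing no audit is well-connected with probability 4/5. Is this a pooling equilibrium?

At the pooled signal (audit) the VC holds the prior 1/3 and pays 1/3·219 + 2/3·159 = 179. Off-path (no audit) belief 4/5 gives 4/5·219 + 1/5·159 = 207.
Well-connected: audit gives 179 − 35 = 144; no audit gives 207 − 10 = 197. Deviates. ✗
Unconnected: audit gives 179 − 64 = 115; no audit gives 207 − 9 = 198. Deviates. ✗

No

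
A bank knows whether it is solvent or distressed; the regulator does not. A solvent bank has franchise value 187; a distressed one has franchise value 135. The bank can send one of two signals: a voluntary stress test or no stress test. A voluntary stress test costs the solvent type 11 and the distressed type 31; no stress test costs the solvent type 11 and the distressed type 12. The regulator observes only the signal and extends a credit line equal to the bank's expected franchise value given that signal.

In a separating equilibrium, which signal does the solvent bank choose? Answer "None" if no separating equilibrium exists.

Try solvent → stress test, distressed → no stress test:
  Under separation the regulator infers type exactly: stress test → solvent (pays 187), no stress test → distressed (pays 135).
  Solvent: stress test gives 187 − 11 = 176; no stress test gives 135 − 11 = 124. No deviation. ✓
  Distressed: no stress test gives 135 − 12 = 123; stress test gives 187 − 31 = 156. Would deviate. ✗
Try solvent → no stress test, distressed → stress test:
  Under separation the regulator infers type exactly: no stress test → solvent (pays 187), stress test → distressed (pays 135).
  Solvent: no stress test gives 187 − 11 = 176; stress test gives 135 − 11 = 124. No deviation. ✓
  Distressed: stress test gives 135 − 31 = 104; no stress test gives 187 − 12 = 175. Would deviate. ✗
Neither assignment is incentive-compatible.

None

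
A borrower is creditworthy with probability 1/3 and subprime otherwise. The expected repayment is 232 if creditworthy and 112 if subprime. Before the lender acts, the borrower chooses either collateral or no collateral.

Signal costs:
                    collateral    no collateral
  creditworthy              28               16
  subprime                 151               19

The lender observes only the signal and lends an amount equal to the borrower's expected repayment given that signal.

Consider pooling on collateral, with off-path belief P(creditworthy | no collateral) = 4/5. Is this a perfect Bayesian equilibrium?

At the pooled signal (collateral) the lender holds the prior 1/3 and pays 1/3·232 + 2/3·112 = 152. Off-path (no collateral) belief 4/5 gives 4/5·232 + 1/5·112 = 208.
Creditworthy: collateral gives 152 − 28 = 124; no collateral gives 208 − 16 = 192. Deviates. ✗
Subprime: collateral gives 152 − 151 = 1; no collateral gives 208 − 19 = 189. Deviates. ✗

No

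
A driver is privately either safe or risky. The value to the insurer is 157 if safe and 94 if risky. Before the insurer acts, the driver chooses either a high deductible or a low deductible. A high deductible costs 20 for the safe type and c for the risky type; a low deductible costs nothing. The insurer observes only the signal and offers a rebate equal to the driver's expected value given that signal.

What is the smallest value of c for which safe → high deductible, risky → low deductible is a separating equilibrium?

63

Under separation: high deductible → safe (pays 157); low deductible → risky (pays 94).
Safe: 157 − 20 = 137 ≥ 94 − 0 = 94. Holds regardless of c. ✓
Risky: 94 − 0 ≥ 157 − c, so c ≥ 157 − 94 = 63.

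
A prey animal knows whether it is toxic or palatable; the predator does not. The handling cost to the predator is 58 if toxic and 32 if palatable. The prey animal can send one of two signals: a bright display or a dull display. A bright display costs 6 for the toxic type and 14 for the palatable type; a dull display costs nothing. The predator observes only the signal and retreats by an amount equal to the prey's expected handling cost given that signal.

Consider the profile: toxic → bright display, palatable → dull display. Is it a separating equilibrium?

No

If types separate, bright display earns payment 58 and dull display earns 32.
Toxic: bright display gives 58 − 6 = 52; dull display gives 32 − 0 = 32. No deviation. ✓
Palatable: dull display gives 32 − 0 = 32; bright display gives 58 − 14 = 44. Would deviate. ✗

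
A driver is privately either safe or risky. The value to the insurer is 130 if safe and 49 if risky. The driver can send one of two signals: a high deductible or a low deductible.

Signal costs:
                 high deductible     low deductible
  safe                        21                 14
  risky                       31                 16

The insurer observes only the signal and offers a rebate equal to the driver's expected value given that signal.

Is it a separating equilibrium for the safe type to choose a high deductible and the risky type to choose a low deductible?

If types separate, high deductible earns payment 130 and low deductible earns 49.
Safe: high deductible gives 130 − 21 = 109; low deductible gives 49 − 14 = 35. No deviation. ✓
Risky: low deductible gives 49 − 16 = 33; high deductible gives 130 − 31 = 99. Would deviate. ✗

No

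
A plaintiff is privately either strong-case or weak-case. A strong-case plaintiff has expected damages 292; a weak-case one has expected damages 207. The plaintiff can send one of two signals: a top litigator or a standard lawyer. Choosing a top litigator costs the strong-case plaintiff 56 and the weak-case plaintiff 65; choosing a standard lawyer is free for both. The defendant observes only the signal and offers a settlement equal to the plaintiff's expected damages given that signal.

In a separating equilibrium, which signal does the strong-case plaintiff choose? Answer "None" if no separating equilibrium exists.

Try strong-case → top litigator, weak-case → standard lawyer:
  If types separate, top litigator earns payment 292 and standard lawyer earns 207.
  Strong-case: top litigator gives 292 − 56 = 236; standard lawyer gives 207 − 0 = 207. No deviation. ✓
  Weak-case: standard lawyer gives 207 − 0 = 207; top litigator gives 292 − 65 = 227. Would deviate. ✗
Try strong-case → standard lawyer, weak-case → top litigator:
  If types separate, standard lawyer earns payment 292 and top litigator earns 207.
  Strong-case: standard lawyer gives 292 − 0 = 292; top litigator gives 207 − 56 = 151. No deviation. ✓
  Weak-case: top litigator gives 207 − 65 = 142; standard lawyer gives 292 − 0 = 292. Would deviate. ✗
Neither assignment is incentive-compatible.

None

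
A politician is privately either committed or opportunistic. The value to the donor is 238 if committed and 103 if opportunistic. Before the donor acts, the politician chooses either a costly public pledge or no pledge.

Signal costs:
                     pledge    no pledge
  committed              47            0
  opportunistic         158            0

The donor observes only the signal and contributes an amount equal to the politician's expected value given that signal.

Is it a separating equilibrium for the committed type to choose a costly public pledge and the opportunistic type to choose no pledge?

Under separation the donor infers type exactly: pledge → committed (pays 238), no pledge → opportunistic (pays 103).
Committed: pledge gives 238 − 47 = 191; no pledge gives 103 − 0 = 103. No deviation. ✓
Opportunistic: no pledge gives 103 − 0 = 103; pledge gives 238 − 158 = 80. No deviation. ✓
Neither type gains from mimicking the other.

Yes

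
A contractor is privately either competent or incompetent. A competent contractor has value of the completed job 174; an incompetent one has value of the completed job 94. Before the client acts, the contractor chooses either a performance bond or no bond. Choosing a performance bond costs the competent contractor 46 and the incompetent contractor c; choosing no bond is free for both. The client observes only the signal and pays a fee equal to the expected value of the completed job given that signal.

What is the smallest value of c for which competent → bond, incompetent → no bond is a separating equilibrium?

80

Under separation: bond → competent (pays 174); no bond → incompetent (pays 94).
Competent: 174 − 46 = 128 ≥ 94 − 0 = 94. Holds regardless of c. ✓
Incompetent: 94 − 0 ≥ 174 − c, so c ≥ 174 − 94 = 80.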